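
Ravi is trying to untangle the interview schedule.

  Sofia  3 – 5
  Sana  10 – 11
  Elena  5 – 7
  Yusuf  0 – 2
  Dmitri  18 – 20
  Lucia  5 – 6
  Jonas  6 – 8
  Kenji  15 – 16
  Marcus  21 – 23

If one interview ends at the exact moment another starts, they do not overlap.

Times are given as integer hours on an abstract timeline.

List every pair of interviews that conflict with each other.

Elena & Jonas, Elena & Lucia

Check each pair: they overlap iff neither finishes before the other starts.
Sorted by start: Yusuf, Sofia, Lucia, Elena, Jonas, Sana, Kenji, Dmitri, Marcus.
Sofia starts after Yusuf ends, so nothing later overlaps Yusuf either.
Lucia starts exactly when Sofia ends (back-to-back, no overlap), so nothing later overlaps Sofia either.
Elena starts before Lucia ends → Lucia and Elena overlap.
Jonas starts exactly when Lucia ends (back-to-back, no overlap), so nothing later overlaps Lucia either.
Jonas starts before Elena ends → Elena and Jonas overlap.
Sana starts after Elena ends, so nothing later overlaps Elena either.
Sana starts after Jonas ends, so nothing later overlaps Jonas either.
Kenji starts after Sana ends, so nothing later overlaps Sana either.
Dmitri starts after Kenji ends, so nothing later overlaps Kenji either.
Marcus starts after Dmitri ends.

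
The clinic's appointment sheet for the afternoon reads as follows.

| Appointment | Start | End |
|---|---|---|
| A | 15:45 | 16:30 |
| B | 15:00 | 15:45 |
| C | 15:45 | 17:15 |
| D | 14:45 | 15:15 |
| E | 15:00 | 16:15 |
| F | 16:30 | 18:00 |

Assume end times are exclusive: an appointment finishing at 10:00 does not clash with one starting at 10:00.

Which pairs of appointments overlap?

A & C, A & E, B & D, B & E, C & E, C & F, D & E

Sorted by start: D, B, E, A, C, F.
B starts before D ends → D and B overlap.
E starts before D ends → D and E overlap.
A starts after D ends, so nothing later overlaps D either.
E starts before B ends → B and E overlap.
A starts exactly when B ends (back-to-back, no overlap), so nothing later overlaps B either.
A starts before E ends → E and A overlap.
C starts before E ends → E and C overlap.
F starts after E ends.
C starts before A ends → A and C overlap.
F starts exactly when A ends (back-to-back, no overlap).
F starts before C ends → C and F overlap.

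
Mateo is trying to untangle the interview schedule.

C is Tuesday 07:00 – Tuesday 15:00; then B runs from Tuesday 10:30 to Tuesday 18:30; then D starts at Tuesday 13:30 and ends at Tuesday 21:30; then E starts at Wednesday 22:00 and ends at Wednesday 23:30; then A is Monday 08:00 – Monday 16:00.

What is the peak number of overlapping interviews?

Sort all start/end points and keep a running count:
Monday 08:00 start A → 1
Monday 16:00 end A → 0
Tuesday 07:00 start C → 1
Tuesday 10:30 start B → 2
Tuesday 13:30 start D → 3
Tuesday 15:00 end C → 2
Tuesday 18:30 end B → 1
Tuesday 21:30 end D → 0
Wednesday 22:00 start E → 1
Wednesday 23:30 end E → 0
Peak is 3, at Tuesday 13:30 (B, C, D).

3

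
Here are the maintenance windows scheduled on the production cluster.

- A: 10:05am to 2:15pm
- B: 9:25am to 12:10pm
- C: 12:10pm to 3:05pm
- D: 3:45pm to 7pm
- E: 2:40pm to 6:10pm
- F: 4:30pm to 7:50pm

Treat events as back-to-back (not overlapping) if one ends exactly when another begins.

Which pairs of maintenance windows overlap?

Sorted by start: B, A, C, E, D, F.
A starts before B ends → B and A overlap.
C starts exactly when B ends (back-to-back, no overlap) — done with B.
C starts before A ends → A and C overlap.
E starts after A ends — done with A.
E starts before C ends → C and E overlap.
D starts after C ends — done with C.
D starts before E ends → E and D overlap.
F starts before E ends → E and F overlap.
F starts before D ends → D and F overlap.

A & B, A & C, C & E, D & E, D & F, E & F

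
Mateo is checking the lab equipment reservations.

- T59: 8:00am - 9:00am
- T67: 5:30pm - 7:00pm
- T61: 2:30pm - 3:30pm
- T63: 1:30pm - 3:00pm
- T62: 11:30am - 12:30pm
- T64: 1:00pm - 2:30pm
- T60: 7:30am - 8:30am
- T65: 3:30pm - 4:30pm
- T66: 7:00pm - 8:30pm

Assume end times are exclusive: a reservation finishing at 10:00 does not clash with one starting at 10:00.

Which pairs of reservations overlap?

Check each pair: they overlap iff neither finishes before the other starts.
Sorted by start: T60, T59, T62, T64, T63, T61, T65, T67, T66.
T59 starts before T60 ends → T60 and T59 overlap.
T62 starts after T60 ends; T60 is clear from here.
T62 starts after T59 ends; T59 is clear from here.
T64 starts after T62 ends; T62 is clear from here.
T63 starts before T64 ends → T64 and T63 overlap.
T61 starts exactly when T64 ends (back-to-back, no overlap); T64 is clear from here.
T61 starts before T63 ends → T63 and T61 overlap.
T65 starts after T63 ends; T63 is clear from here.
T65 starts exactly when T61 ends (back-to-back, no overlap); T61 is clear from here.
T67 starts after T65 ends; T65 is clear from here.
T66 starts exactly when T67 ends (back-to-back, no overlap).

T59 & T60, T61 & T63, T63 & T64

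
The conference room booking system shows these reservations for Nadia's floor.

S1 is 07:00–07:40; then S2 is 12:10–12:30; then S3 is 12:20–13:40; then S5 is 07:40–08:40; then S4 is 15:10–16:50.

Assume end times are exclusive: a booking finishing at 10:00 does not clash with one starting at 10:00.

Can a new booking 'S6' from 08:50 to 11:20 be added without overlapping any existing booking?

Yes — the slot is free

S1: ends 07:40 at or before S6 starts 08:50 → clear.
S5: ends 08:40 at or before S6 starts 08:50 → clear.
S2: starts 12:10 at or after S6 ends 11:20 → clear.
S3: starts 12:20 at or after S6 ends 11:20 → clear.
S4: starts 15:10 at or after S6 ends 11:20 → clear.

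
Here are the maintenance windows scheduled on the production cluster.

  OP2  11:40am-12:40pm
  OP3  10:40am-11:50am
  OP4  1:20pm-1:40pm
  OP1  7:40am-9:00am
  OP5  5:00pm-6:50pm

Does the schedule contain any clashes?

Sorted by start: OP1, OP3, OP2, OP4, OP5.
OP3 starts after OP1 ends, so OP1 has no further overlaps.
OP2 starts before OP3 ends → OP3 and OP2 overlap.
That's a conflict, so the schedule is not conflict-free.

Yes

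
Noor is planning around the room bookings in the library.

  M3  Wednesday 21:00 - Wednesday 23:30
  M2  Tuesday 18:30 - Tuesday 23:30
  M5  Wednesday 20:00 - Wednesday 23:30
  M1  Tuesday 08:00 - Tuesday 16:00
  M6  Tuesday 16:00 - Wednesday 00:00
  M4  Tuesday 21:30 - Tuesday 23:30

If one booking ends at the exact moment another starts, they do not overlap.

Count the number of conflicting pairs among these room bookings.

Sorted by start: M1, M6, M2, M4, M5, M3.
M6 starts exactly when M1 ends (back-to-back, no overlap); M1 is clear from here.
M2 starts before M6 ends → M6 and M2 overlap.
M4 starts before M6 ends → M6 and M4 overlap.
M5 starts after M6 ends; M6 is clear from here.
M4 starts before M2 ends → M2 and M4 overlap.
M5 starts after M2 ends; M2 is clear from here.
M5 starts after M4 ends; M4 is clear from here.
M3 starts before M5 ends → M5 and M3 overlap.
Overlapping pairs: M2 & M4, M2 & M6, M3 & M5, M4 & M6 — 4 in total.

4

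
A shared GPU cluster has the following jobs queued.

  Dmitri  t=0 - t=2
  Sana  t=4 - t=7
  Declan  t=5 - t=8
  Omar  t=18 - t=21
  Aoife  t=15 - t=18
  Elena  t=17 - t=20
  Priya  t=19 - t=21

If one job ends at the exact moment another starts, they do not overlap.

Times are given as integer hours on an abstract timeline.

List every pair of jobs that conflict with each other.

Sorted by start: Dmitri, Sana, Declan, Aoife, Elena, Omar, Priya.
Sana starts after Dmitri ends, so Dmitri has no further overlaps.
Declan starts before Sana ends → Sana and Declan overlap.
Aoife starts after Sana ends, so Sana has no further overlaps.
Aoife starts after Declan ends, so Declan has no further overlaps.
Elena starts before Aoife ends → Aoife and Elena overlap.
Omar starts exactly when Aoife ends (back-to-back, no overlap), so Aoife has no further overlaps.
Omar starts before Elena ends → Elena and Omar overlap.
Priya starts before Elena ends → Elena and Priya overlap.
Priya starts before Omar ends → Omar and Priya overlap.

Aoife & Elena, Declan & Sana, Elena & Omar, Elena & Priya, Omar & Priya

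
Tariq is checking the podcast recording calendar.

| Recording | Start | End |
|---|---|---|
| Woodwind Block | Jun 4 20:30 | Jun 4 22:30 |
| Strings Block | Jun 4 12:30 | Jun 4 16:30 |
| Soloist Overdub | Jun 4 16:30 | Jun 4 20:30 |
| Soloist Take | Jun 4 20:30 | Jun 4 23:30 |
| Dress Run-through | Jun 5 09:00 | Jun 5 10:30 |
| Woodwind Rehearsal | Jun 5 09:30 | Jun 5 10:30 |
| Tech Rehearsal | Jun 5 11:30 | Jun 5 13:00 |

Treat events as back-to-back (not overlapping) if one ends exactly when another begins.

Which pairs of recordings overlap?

Sorted by start: Strings Block, Soloist Overdub, Woodwind Block, Soloist Take, Dress Run-through, Woodwind Rehearsal, Tech Rehearsal.
Soloist Overdub starts exactly when Strings Block ends (back-to-back, no overlap); Strings Block is clear from here.
Woodwind Block starts exactly when Soloist Overdub ends (back-to-back, no overlap); Soloist Overdub is clear from here.
Soloist Take starts before Woodwind Block ends → Woodwind Block and Soloist Take overlap.
Dress Run-through starts after Woodwind Block ends; Woodwind Block is clear from here.
Dress Run-through starts after Soloist Take ends; Soloist Take is clear from here.
Woodwind Rehearsal starts before Dress Run-through ends → Dress Run-through and Woodwind Rehearsal overlap.
Tech Rehearsal starts after Dress Run-through ends.
Tech Rehearsal starts after Woodwind Rehearsal ends.

Dress Run-through & Woodwind Rehearsal, Soloist Take & Woodwind Block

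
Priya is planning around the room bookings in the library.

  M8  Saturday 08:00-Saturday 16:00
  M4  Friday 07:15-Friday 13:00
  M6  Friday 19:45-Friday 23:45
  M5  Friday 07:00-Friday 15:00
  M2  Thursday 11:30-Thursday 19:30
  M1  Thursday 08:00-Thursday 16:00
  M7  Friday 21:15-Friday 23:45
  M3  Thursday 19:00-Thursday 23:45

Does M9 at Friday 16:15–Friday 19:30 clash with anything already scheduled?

M1: ends Thursday 16:00 at or before M9 starts Friday 16:15 → clear.
M2: ends Thursday 19:30 at or before M9 starts Friday 16:15 → clear.
M3: ends Thursday 23:45 at or before M9 starts Friday 16:15 → clear.
M5: ends Friday 15:00 at or before M9 starts Friday 16:15 → clear.
M4: ends Friday 13:00 at or before M9 starts Friday 16:15 → clear.
M6: starts Friday 19:45 at or after M9 ends Friday 19:30 → clear.
M7: starts Friday 21:15 at or after M9 ends Friday 19:30 → clear.
M8: starts Saturday 08:00 at or after M9 ends Friday 19:30 → clear.

No — it doesn't clash with anything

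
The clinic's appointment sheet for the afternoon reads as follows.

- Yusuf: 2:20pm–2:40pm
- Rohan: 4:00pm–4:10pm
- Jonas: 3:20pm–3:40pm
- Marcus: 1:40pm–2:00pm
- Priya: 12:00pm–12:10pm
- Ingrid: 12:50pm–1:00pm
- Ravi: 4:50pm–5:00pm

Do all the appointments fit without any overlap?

Sorted by start: Priya, Ingrid, Marcus, Yusuf, Jonas, Rohan, Ravi.
Ingrid starts after Priya ends; Priya is clear from here.
Marcus starts after Ingrid ends; Ingrid is clear from here.
Yusuf starts after Marcus ends; Marcus is clear from here.
Jonas starts after Yusuf ends; Yusuf is clear from here.
Rohan starts after Jonas ends; Jonas is clear from here.
Ravi starts after Rohan ends.
Every pair is clear; the schedule has no overlaps.

Yes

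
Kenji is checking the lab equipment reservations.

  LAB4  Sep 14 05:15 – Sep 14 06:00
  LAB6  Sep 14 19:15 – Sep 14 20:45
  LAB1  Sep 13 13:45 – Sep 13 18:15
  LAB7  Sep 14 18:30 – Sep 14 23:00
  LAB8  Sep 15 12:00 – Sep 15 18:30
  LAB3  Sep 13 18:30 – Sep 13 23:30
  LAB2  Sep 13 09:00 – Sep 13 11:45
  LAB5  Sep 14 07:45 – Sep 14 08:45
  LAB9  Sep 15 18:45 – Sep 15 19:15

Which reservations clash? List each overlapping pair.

LAB6 & LAB7

Sorted by start: LAB2, LAB1, LAB3, LAB4, LAB5, LAB7, LAB6, LAB8, LAB9.
LAB1 starts after LAB2 ends, so nothing later overlaps LAB2 either.
LAB3 starts after LAB1 ends, so nothing later overlaps LAB1 either.
LAB4 starts after LAB3 ends, so nothing later overlaps LAB3 either.
LAB5 starts after LAB4 ends, so nothing later overlaps LAB4 either.
LAB7 starts after LAB5 ends, so nothing later overlaps LAB5 either.
LAB6 starts before LAB7 ends → LAB7 and LAB6 overlap.
LAB8 starts after LAB7 ends, so nothing later overlaps LAB7 either.
LAB8 starts after LAB6 ends, so nothing later overlaps LAB6 either.
LAB9 starts after LAB8 ends.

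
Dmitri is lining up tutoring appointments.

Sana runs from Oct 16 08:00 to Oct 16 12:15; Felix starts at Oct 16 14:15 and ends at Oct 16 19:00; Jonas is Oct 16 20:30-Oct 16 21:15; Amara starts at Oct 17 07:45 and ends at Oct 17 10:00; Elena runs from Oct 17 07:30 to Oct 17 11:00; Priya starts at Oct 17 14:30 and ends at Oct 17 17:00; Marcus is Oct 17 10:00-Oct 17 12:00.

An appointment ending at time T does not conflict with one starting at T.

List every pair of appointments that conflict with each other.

Sorted by start: Sana, Felix, Jonas, Elena, Amara, Marcus, Priya.
Felix starts after Sana ends — done with Sana.
Jonas starts after Felix ends — done with Felix.
Elena starts after Jonas ends — done with Jonas.
Amara starts before Elena ends → Elena and Amara overlap.
Marcus starts before Elena ends → Elena and Marcus overlap.
Priya starts after Elena ends.
Marcus starts exactly when Amara ends (back-to-back, no overlap) — done with Amara.
Priya starts after Marcus ends.

Amara & Elena, Elena & Marcus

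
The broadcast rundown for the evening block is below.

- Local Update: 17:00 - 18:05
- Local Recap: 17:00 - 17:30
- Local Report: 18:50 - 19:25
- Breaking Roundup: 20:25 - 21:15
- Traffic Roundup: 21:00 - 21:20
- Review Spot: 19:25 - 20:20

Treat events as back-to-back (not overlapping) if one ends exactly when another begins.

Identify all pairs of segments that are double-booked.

Breaking Roundup & Traffic Roundup, Local Recap & Local Update

Sorted by start: Local Update, Local Recap, Local Report, Review Spot, Breaking Roundup, Traffic Roundup.
Local Recap starts before Local Update ends → Local Update and Local Recap overlap.
Local Report starts after Local Update ends, so Local Update has no further overlaps.
Local Report starts after Local Recap ends, so Local Recap has no further overlaps.
Review Spot starts exactly when Local Report ends (back-to-back, no overlap), so Local Report has no further overlaps.
Breaking Roundup starts after Review Spot ends, so Review Spot has no further overlaps.
Traffic Roundup starts before Breaking Roundup ends → Breaking Roundup and Traffic Roundup overlap.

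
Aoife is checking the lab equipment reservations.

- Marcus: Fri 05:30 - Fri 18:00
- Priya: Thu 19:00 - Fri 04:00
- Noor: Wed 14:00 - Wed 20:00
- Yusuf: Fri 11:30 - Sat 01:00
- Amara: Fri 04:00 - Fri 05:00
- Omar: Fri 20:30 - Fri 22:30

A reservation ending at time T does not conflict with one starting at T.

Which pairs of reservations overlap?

Sorted by start: Noor, Priya, Amara, Marcus, Yusuf, Omar.
Priya starts after Noor ends, so Noor has no further overlaps.
Amara starts exactly when Priya ends (back-to-back, no overlap), so Priya has no further overlaps.
Marcus starts after Amara ends, so Amara has no further overlaps.
Yusuf starts before Marcus ends → Marcus and Yusuf overlap.
Omar starts after Marcus ends.
Omar starts before Yusuf ends → Yusuf and Omar overlap.

Marcus & Yusuf, Omar & Yusuf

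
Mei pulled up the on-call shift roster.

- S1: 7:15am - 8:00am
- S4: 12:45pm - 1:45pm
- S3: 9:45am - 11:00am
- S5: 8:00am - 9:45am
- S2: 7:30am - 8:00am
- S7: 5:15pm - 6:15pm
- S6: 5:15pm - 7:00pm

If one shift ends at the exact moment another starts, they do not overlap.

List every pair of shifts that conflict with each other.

S1 & S2, S6 & S7

Sorted by start: S1, S2, S5, S3, S4, S6, S7.
S2 starts before S1 ends → S1 and S2 overlap.
S5 starts exactly when S1 ends (back-to-back, no overlap); S1 is clear from here.
S5 starts exactly when S2 ends (back-to-back, no overlap); S2 is clear from here.
S3 starts exactly when S5 ends (back-to-back, no overlap); S5 is clear from here.
S4 starts after S3 ends; S3 is clear from here.
S6 starts after S4 ends; S4 is clear from here.
S7 starts before S6 ends → S6 and S7 overlap.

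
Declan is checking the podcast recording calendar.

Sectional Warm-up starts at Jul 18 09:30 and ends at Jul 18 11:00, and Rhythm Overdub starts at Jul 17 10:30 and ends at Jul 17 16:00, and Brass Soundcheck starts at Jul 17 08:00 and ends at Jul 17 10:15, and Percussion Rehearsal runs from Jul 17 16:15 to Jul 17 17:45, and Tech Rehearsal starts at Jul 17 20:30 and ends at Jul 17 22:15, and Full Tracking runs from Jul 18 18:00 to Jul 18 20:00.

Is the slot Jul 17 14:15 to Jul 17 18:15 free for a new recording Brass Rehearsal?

Brass Soundcheck: ends Jul 17 10:15 at or before Brass Rehearsal starts Jul 17 14:15 → clear.
Rhythm Overdub: starts Jul 17 10:30 before Brass Rehearsal ends Jul 17 18:15, and ends Jul 17 16:00 after Brass Rehearsal starts Jul 17 14:15 → overlap.
Percussion Rehearsal: starts Jul 17 16:15 before Brass Rehearsal ends Jul 17 18:15, and ends Jul 17 17:45 after Brass Rehearsal starts Jul 17 14:15 → overlap.
Tech Rehearsal: starts Jul 17 20:30 at or after Brass Rehearsal ends Jul 17 18:15 → clear.
Sectional Warm-up: starts Jul 18 09:30 at or after Brass Rehearsal ends Jul 17 18:15 → clear.
Full Tracking: starts Jul 18 18:00 at or after Brass Rehearsal ends Jul 17 18:15 → clear.
Brass Rehearsal overlaps Rhythm Overdub, Percussion Rehearsal.

No — it overlaps Percussion Rehearsal, Rhythm Overdub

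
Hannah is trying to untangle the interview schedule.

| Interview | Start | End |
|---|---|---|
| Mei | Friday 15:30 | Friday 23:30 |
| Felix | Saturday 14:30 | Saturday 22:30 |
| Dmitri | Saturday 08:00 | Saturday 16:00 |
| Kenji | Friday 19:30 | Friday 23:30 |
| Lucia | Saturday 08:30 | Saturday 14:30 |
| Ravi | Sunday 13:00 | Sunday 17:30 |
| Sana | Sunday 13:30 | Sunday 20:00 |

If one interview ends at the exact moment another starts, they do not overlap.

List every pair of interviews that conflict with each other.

Dmitri & Felix, Dmitri & Lucia, Kenji & Mei, Ravi & Sana

Sorted by start: Mei, Kenji, Dmitri, Lucia, Felix, Ravi, Sana.
Kenji starts before Mei ends → Mei and Kenji overlap.
Dmitri starts after Mei ends, so Mei has no further overlaps.
Dmitri starts after Kenji ends, so Kenji has no further overlaps.
Lucia starts before Dmitri ends → Dmitri and Lucia overlap.
Felix starts before Dmitri ends → Dmitri and Felix overlap.
Ravi starts after Dmitri ends, so Dmitri has no further overlaps.
Felix starts exactly when Lucia ends (back-to-back, no overlap), so Lucia has no further overlaps.
Ravi starts after Felix ends, so Felix has no further overlaps.
Sana starts before Ravi ends → Ravi and Sana overlap.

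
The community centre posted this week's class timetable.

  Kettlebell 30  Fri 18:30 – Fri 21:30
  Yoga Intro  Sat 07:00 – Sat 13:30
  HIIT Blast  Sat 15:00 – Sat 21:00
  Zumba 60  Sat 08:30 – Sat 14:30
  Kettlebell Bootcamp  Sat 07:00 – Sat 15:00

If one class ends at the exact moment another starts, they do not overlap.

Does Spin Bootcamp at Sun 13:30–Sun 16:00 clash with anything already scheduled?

No — it doesn't clash with anything

Kettlebell 30: ends Fri 21:30 at or before Spin Bootcamp starts Sun 13:30 → clear.
Yoga Intro: ends Sat 13:30 at or before Spin Bootcamp starts Sun 13:30 → clear.
Kettlebell Bootcamp: ends Sat 15:00 at or before Spin Bootcamp starts Sun 13:30 → clear.
Zumba 60: ends Sat 14:30 at or before Spin Bootcamp starts Sun 13:30 → clear.
HIIT Blast: ends Sat 21:00 at or before Spin Bootcamp starts Sun 13:30 → clear.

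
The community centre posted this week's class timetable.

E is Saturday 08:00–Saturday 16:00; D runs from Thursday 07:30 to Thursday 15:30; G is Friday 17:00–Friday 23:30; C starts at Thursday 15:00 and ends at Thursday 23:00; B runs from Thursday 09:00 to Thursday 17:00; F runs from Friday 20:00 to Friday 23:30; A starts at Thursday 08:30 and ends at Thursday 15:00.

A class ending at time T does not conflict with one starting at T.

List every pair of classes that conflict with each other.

A & B, A & D, B & C, B & D, C & D, F & G

Check each pair: they overlap iff neither finishes before the other starts.
Sorted by start: D, A, B, C, G, F, E.
A starts before D ends → D and A overlap.
B starts before D ends → D and B overlap.
C starts before D ends → D and C overlap.
G starts after D ends, so D has no further overlaps.
B starts before A ends → A and B overlap.
C starts exactly when A ends (back-to-back, no overlap), so A has no further overlaps.
C starts before B ends → B and C overlap.
G starts after B ends, so B has no further overlaps.
G starts after C ends, so C has no further overlaps.
F starts before G ends → G and F overlap.
E starts after G ends.
E starts after F ends.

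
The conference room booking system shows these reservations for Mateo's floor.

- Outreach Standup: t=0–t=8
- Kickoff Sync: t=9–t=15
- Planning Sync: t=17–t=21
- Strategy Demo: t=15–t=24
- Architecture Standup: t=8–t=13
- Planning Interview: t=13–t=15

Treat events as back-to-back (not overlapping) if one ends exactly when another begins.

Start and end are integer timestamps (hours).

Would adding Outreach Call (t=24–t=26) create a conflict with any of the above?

No — it doesn't clash with anything

Outreach Standup: ends t=8 at or before Outreach Call starts t=24 → clear.
Architecture Standup: ends t=13 at or before Outreach Call starts t=24 → clear.
Kickoff Sync: ends t=15 at or before Outreach Call starts t=24 → clear.
Planning Interview: ends t=15 at or before Outreach Call starts t=24 → clear.
Strategy Demo: ends t=24 at or before Outreach Call starts t=24 → clear.
Planning Sync: ends t=21 at or before Outreach Call starts t=24 → clear.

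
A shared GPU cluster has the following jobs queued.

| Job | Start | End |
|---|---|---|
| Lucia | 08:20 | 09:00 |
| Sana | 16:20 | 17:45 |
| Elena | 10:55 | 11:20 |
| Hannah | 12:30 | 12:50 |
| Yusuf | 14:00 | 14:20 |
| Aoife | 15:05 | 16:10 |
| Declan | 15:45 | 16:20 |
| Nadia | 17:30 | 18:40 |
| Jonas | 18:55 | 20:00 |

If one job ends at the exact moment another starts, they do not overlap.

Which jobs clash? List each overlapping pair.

Aoife & Declan, Nadia & Sana

Two intervals overlap when each starts before the other ends.
Sorted by start: Lucia, Elena, Hannah, Yusuf, Aoife, Declan, Sana, Nadia, Jonas.
Elena starts after Lucia ends, so nothing later overlaps Lucia either.
Hannah starts after Elena ends, so nothing later overlaps Elena either.
Yusuf starts after Hannah ends, so nothing later overlaps Hannah either.
Aoife starts after Yusuf ends, so nothing later overlaps Yusuf either.
Declan starts before Aoife ends → Aoife and Declan overlap.
Sana starts after Aoife ends, so nothing later overlaps Aoife either.
Sana starts exactly when Declan ends (back-to-back, no overlap), so nothing later overlaps Declan either.
Nadia starts before Sana ends → Sana and Nadia overlap.
Jonas starts after Sana ends.
Jonas starts after Nadia ends.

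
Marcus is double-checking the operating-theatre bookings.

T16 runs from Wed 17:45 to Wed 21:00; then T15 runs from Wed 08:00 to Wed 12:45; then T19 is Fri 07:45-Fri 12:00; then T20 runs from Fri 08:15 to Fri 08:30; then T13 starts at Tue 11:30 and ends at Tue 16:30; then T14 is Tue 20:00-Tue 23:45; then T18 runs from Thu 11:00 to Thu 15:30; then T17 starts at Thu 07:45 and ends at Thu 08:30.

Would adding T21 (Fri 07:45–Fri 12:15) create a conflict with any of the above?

T13: ends Tue 16:30 at or before T21 starts Fri 07:45 → clear.
T14: ends Tue 23:45 at or before T21 starts Fri 07:45 → clear.
T15: ends Wed 12:45 at or before T21 starts Fri 07:45 → clear.
T16: ends Wed 21:00 at or before T21 starts Fri 07:45 → clear.
T17: ends Thu 08:30 at or before T21 starts Fri 07:45 → clear.
T18: ends Thu 15:30 at or before T21 starts Fri 07:45 → clear.
T19: starts Fri 07:45 before T21 ends Fri 12:15, and ends Fri 12:00 after T21 starts Fri 07:45 → overlap.
T20: starts Fri 08:15 before T21 ends Fri 12:15, and ends Fri 08:30 after T21 starts Fri 07:45 → overlap.
T21 overlaps T19, T20.

Yes — it overlaps T19, T20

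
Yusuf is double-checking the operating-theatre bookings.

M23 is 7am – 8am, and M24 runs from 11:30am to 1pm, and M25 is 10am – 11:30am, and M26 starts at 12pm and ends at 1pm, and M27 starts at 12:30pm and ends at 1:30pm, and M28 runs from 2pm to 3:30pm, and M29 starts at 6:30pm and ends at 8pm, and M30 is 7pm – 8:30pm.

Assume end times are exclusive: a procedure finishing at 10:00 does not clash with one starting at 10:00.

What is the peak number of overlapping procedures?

3

Walk through starts and ends in time order (an end at T is processed before a start at T):
7am start M23 → 1
8am end M23 → 0
10am start M25 → 1
11:30am end M25 → 0
11:30am start M24 → 1
12pm start M26 → 2
12:30pm start M27 → 3
1pm end M24 → 2
1pm end M26 → 1
1:30pm end M27 → 0
2pm start M28 → 1
3:30pm end M28 → 0
6:30pm start M29 → 1
7pm start M30 → 2
8pm end M29 → 1
8:30pm end M30 → 0
Peak is 3, at 12:30pm (M24, M26, M27).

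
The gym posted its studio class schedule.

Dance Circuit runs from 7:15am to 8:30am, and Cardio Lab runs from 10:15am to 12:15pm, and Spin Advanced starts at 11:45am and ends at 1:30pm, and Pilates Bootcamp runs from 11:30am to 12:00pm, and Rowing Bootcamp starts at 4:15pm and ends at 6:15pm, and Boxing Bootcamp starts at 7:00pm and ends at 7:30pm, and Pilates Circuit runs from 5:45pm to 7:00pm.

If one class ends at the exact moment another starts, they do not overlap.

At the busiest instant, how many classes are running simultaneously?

3

Walk through starts and ends in time order (an end at T is processed before a start at T):
7:15am start Dance Circuit → 1
8:30am end Dance Circuit → 0
10:15am start Cardio Lab → 1
11:30am start Pilates Bootcamp → 2
11:45am start Spin Advanced → 3
12:00pm end Pilates Bootcamp → 2
12:15pm end Cardio Lab → 1
1:30pm end Spin Advanced → 0
4:15pm start Rowing Bootcamp → 1
5:45pm start Pilates Circuit → 2
6:15pm end Rowing Bootcamp → 1
7:00pm end Pilates Circuit → 0
7:00pm start Boxing Bootcamp → 1
7:30pm end Boxing Bootcamp → 0
Peak is 3, at 11:45am (Cardio Lab, Pilates Bootcamp, Spin Advanced).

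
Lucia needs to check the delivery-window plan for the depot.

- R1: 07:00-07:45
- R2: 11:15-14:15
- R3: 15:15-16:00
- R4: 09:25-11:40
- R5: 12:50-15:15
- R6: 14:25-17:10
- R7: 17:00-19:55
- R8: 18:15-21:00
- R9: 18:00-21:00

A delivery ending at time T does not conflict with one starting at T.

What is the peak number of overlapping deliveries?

Sweep the timeline, counting +1 at each start and −1 at each end (ends before starts at a tie):
07:00 start R1 → 1
07:45 end R1 → 0
09:25 start R4 → 1
11:15 start R2 → 2
11:40 end R4 → 1
12:50 start R5 → 2
14:15 end R2 → 1
14:25 start R6 → 2
15:15 end R5 → 1
15:15 start R3 → 2
16:00 end R3 → 1
17:00 start R7 → 2
17:10 end R6 → 1
18:00 start R9 → 2
18:15 start R8 → 3
19:55 end R7 → 2
21:00 end R8 → 1
21:00 end R9 → 0
Peak is 3, at 18:15 (R7, R8, R9).

3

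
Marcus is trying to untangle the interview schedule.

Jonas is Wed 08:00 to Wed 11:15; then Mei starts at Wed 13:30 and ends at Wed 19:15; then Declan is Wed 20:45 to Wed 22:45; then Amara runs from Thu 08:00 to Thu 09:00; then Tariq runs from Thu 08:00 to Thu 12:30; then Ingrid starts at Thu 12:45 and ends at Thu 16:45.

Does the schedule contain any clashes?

Sorted by start: Jonas, Mei, Declan, Amara, Tariq, Ingrid.
Mei starts after Jonas ends, so Jonas has no further overlaps.
Declan starts after Mei ends, so Mei has no further overlaps.
Amara starts after Declan ends, so Declan has no further overlaps.
Tariq starts before Amara ends → Amara and Tariq overlap.
That's a conflict, so the schedule is not conflict-free.

Yes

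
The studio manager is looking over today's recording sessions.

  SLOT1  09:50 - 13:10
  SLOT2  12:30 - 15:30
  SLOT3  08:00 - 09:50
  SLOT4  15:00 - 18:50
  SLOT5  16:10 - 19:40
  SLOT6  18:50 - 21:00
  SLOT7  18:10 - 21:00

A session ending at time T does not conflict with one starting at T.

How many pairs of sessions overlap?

Sorted by start: SLOT3, SLOT1, SLOT2, SLOT4, SLOT5, SLOT7, SLOT6.
SLOT1 starts exactly when SLOT3 ends (back-to-back, no overlap) — done with SLOT3.
SLOT2 starts before SLOT1 ends → SLOT1 and SLOT2 overlap.
SLOT4 starts after SLOT1 ends — done with SLOT1.
SLOT4 starts before SLOT2 ends → SLOT2 and SLOT4 overlap.
SLOT5 starts after SLOT2 ends — done with SLOT2.
SLOT5 starts before SLOT4 ends → SLOT4 and SLOT5 overlap.
SLOT7 starts before SLOT4 ends → SLOT4 and SLOT7 overlap.
SLOT6 starts exactly when SLOT4 ends (back-to-back, no overlap).
SLOT7 starts before SLOT5 ends → SLOT5 and SLOT7 overlap.
SLOT6 starts before SLOT5 ends → SLOT5 and SLOT6 overlap.
SLOT6 starts before SLOT7 ends → SLOT7 and SLOT6 overlap.
Overlapping pairs: SLOT1 & SLOT2, SLOT2 & SLOT4, SLOT4 & SLOT5, SLOT4 & SLOT7, SLOT5 & SLOT6, SLOT5 & SLOT7, SLOT6 & SLOT7 — 7 in total.

7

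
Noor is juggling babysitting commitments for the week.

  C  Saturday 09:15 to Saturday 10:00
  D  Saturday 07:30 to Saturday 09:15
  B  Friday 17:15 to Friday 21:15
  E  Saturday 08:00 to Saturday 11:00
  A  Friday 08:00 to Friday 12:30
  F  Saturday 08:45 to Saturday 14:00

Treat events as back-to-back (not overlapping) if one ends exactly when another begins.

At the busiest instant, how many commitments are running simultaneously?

3

Sweep the timeline, counting +1 at each start and −1 at each end (ends before starts at a tie):
Friday 08:00 start A → 1
Friday 12:30 end A → 0
Friday 17:15 start B → 1
Friday 21:15 end B → 0
Saturday 07:30 start D → 1
Saturday 08:00 start E → 2
Saturday 08:45 start F → 3
Saturday 09:15 end D → 2
Saturday 09:15 start C → 3
Saturday 10:00 end C → 2
Saturday 11:00 end E → 1
Saturday 14:00 end F → 0
Peak is 3, at Saturday 08:45 (D, E, F).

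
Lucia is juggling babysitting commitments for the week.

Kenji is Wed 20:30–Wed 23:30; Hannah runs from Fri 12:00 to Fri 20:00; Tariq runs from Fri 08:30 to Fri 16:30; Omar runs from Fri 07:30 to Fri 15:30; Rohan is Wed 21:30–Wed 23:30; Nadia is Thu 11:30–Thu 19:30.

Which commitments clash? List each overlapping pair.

Check each pair: they overlap iff neither finishes before the other starts.
Sorted by start: Kenji, Rohan, Nadia, Omar, Tariq, Hannah.
Rohan starts before Kenji ends → Kenji and Rohan overlap.
Nadia starts after Kenji ends, so nothing later overlaps Kenji either.
Nadia starts after Rohan ends, so nothing later overlaps Rohan either.
Omar starts after Nadia ends, so nothing later overlaps Nadia either.
Tariq starts before Omar ends → Omar and Tariq overlap.
Hannah starts before Omar ends → Omar and Hannah overlap.
Hannah starts before Tariq ends → Tariq and Hannah overlap.

Hannah & Omar, Hannah & Tariq, Kenji & Rohan, Omar & Tariq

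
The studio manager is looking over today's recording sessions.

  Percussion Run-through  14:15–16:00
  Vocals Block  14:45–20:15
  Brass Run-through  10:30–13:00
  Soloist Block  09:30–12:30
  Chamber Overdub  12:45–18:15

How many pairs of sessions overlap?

Sorted by start: Soloist Block, Brass Run-through, Chamber Overdub, Percussion Run-through, Vocals Block.
Brass Run-through starts before Soloist Block ends → Soloist Block and Brass Run-through overlap.
Chamber Overdub starts after Soloist Block ends — done with Soloist Block.
Chamber Overdub starts before Brass Run-through ends → Brass Run-through and Chamber Overdub overlap.
Percussion Run-through starts after Brass Run-through ends — done with Brass Run-through.
Percussion Run-through starts before Chamber Overdub ends → Chamber Overdub and Percussion Run-through overlap.
Vocals Block starts before Chamber Overdub ends → Chamber Overdub and Vocals Block overlap.
Vocals Block starts before Percussion Run-through ends → Percussion Run-through and Vocals Block overlap.
Overlapping pairs: Brass Run-through & Chamber Overdub, Brass Run-through & Soloist Block, Chamber Overdub & Percussion Run-through, Chamber Overdub & Vocals Block, Percussion Run-through & Vocals Block — 5 in total.

5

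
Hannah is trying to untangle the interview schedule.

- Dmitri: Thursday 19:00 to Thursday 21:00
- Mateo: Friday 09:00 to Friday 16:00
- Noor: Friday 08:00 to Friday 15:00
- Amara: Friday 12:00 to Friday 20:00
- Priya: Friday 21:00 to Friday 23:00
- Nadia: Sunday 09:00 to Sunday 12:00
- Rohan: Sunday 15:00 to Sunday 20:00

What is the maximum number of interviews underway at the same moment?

3

Walk through starts and ends in time order (an end at T is processed before a start at T):
Thursday 19:00 start Dmitri → 1
Thursday 21:00 end Dmitri → 0
Friday 08:00 start Noor → 1
Friday 09:00 start Mateo → 2
Friday 12:00 start Amara → 3
Friday 15:00 end Noor → 2
Friday 16:00 end Mateo → 1
Friday 20:00 end Amara → 0
Friday 21:00 start Priya → 1
Friday 23:00 end Priya → 0
Sunday 09:00 start Nadia → 1
Sunday 12:00 end Nadia → 0
Sunday 15:00 start Rohan → 1
Sunday 20:00 end Rohan → 0
Peak is 3, at Friday 12:00 (Amara, Mateo, Noor).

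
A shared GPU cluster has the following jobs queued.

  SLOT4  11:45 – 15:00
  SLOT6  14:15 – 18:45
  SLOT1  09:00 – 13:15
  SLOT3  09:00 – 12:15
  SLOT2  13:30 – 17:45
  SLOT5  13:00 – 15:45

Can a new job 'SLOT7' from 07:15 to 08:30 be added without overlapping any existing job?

Yes — the slot is free

SLOT1: starts 09:00 at or after SLOT7 ends 08:30 → clear.
SLOT3: starts 09:00 at or after SLOT7 ends 08:30 → clear.
SLOT4: starts 11:45 at or after SLOT7 ends 08:30 → clear.
SLOT5: starts 13:00 at or after SLOT7 ends 08:30 → clear.
SLOT2: starts 13:30 at or after SLOT7 ends 08:30 → clear.
SLOT6: starts 14:15 at or after SLOT7 ends 08:30 → clear.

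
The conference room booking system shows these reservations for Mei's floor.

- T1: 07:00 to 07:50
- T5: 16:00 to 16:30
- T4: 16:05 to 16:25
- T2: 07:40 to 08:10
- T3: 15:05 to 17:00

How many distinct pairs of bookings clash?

4

Sorted by start: T1, T2, T3, T5, T4.
T2 starts before T1 ends → T1 and T2 overlap.
T3 starts after T1 ends, so nothing later overlaps T1 either.
T3 starts after T2 ends, so nothing later overlaps T2 either.
T5 starts before T3 ends → T3 and T5 overlap.
T4 starts before T3 ends → T3 and T4 overlap.
T4 starts before T5 ends → T5 and T4 overlap.
Overlapping pairs: T1 & T2, T3 & T4, T3 & T5, T4 & T5 — 4 in total.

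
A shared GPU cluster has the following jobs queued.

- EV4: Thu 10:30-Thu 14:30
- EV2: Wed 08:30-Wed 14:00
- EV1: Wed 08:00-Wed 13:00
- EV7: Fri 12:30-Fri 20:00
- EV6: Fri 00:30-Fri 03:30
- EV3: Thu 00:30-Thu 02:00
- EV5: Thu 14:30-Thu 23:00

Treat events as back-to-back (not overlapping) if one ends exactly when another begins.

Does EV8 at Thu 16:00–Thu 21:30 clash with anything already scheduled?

Yes — it overlaps EV5

EV1: ends Wed 13:00 at or before EV8 starts Thu 16:00 → clear.
EV2: ends Wed 14:00 at or before EV8 starts Thu 16:00 → clear.
EV3: ends Thu 02:00 at or before EV8 starts Thu 16:00 → clear.
EV4: ends Thu 14:30 at or before EV8 starts Thu 16:00 → clear.
EV5: starts Thu 14:30 before EV8 ends Thu 21:30, and ends Thu 23:00 after EV8 starts Thu 16:00 → overlap.
EV6: starts Fri 00:30 at or after EV8 ends Thu 21:30 → clear.
EV7: starts Fri 12:30 at or after EV8 ends Thu 21:30 → clear.
EV8 overlaps EV5.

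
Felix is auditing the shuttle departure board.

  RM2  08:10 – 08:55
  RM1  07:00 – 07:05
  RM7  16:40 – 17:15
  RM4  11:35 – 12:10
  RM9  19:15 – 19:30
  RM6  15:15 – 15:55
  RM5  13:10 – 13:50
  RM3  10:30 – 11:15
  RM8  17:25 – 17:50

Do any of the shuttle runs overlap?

No

Two intervals overlap when each starts before the other ends.
Sorted by start: RM1, RM2, RM3, RM4, RM5, RM6, RM7, RM8, RM9.
RM2 starts after RM1 ends, so RM1 has no further overlaps.
RM3 starts after RM2 ends, so RM2 has no further overlaps.
RM4 starts after RM3 ends, so RM3 has no further overlaps.
RM5 starts after RM4 ends, so RM4 has no further overlaps.
RM6 starts after RM5 ends, so RM5 has no further overlaps.
RM7 starts after RM6 ends, so RM6 has no further overlaps.
RM8 starts after RM7 ends, so RM7 has no further overlaps.
RM9 starts after RM8 ends.
Every pair is clear; the schedule has no overlaps.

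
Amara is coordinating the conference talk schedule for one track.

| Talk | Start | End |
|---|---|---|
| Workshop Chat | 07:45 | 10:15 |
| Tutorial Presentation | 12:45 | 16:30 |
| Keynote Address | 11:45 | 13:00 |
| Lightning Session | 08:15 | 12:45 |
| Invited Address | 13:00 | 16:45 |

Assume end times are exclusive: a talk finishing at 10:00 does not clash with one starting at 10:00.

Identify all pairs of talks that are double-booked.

Invited Address & Tutorial Presentation, Keynote Address & Lightning Session, Keynote Address & Tutorial Presentation, Lightning Session & Workshop Chat

Sorted by start: Workshop Chat, Lightning Session, Keynote Address, Tutorial Presentation, Invited Address.
Lightning Session starts before Workshop Chat ends → Workshop Chat and Lightning Session overlap.
Keynote Address starts after Workshop Chat ends; Workshop Chat is clear from here.
Keynote Address starts before Lightning Session ends → Lightning Session and Keynote Address overlap.
Tutorial Presentation starts exactly when Lightning Session ends (back-to-back, no overlap); Lightning Session is clear from here.
Tutorial Presentation starts before Keynote Address ends → Keynote Address and Tutorial Presentation overlap.
Invited Address starts exactly when Keynote Address ends (back-to-back, no overlap).
Invited Address starts before Tutorial Presentation ends → Tutorial Presentation and Invited Address overlap.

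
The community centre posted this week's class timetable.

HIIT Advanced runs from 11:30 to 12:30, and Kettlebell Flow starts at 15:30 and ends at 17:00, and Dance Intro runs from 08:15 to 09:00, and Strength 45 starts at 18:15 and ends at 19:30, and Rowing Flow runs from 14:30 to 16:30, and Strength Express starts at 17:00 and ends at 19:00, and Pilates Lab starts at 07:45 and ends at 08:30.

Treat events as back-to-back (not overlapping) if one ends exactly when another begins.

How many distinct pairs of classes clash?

3

Sorted by start: Pilates Lab, Dance Intro, HIIT Advanced, Rowing Flow, Kettlebell Flow, Strength Express, Strength 45.
Dance Intro starts before Pilates Lab ends → Pilates Lab and Dance Intro overlap.
HIIT Advanced starts after Pilates Lab ends, so Pilates Lab has no further overlaps.
HIIT Advanced starts after Dance Intro ends, so Dance Intro has no further overlaps.
Rowing Flow starts after HIIT Advanced ends, so HIIT Advanced has no further overlaps.
Kettlebell Flow starts before Rowing Flow ends → Rowing Flow and Kettlebell Flow overlap.
Strength Express starts after Rowing Flow ends, so Rowing Flow has no further overlaps.
Strength Express starts exactly when Kettlebell Flow ends (back-to-back, no overlap), so Kettlebell Flow has no further overlaps.
Strength 45 starts before Strength Express ends → Strength Express and Strength 45 overlap.
Overlapping pairs: Dance Intro & Pilates Lab, Kettlebell Flow & Rowing Flow, Strength 45 & Strength Express — 3 in total.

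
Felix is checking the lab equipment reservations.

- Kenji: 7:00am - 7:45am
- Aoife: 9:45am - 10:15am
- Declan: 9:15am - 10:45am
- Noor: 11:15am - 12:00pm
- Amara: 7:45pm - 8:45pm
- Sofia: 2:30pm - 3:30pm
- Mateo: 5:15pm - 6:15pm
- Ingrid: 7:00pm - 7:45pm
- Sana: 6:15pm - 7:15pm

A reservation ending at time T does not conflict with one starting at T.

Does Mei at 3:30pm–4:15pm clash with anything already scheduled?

Kenji: ends 7:45am at or before Mei starts 3:30pm → clear.
Declan: ends 10:45am at or before Mei starts 3:30pm → clear.
Aoife: ends 10:15am at or before Mei starts 3:30pm → clear.
Noor: ends 12:00pm at or before Mei starts 3:30pm → clear.
Sofia: ends 3:30pm at or before Mei starts 3:30pm → clear.
Mateo: starts 5:15pm at or after Mei ends 4:15pm → clear.
Sana: starts 6:15pm at or after Mei ends 4:15pm → clear.
Ingrid: starts 7:00pm at or after Mei ends 4:15pm → clear.
Amara: starts 7:45pm at or after Mei ends 4:15pm → clear.

No — it doesn't clash with anything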